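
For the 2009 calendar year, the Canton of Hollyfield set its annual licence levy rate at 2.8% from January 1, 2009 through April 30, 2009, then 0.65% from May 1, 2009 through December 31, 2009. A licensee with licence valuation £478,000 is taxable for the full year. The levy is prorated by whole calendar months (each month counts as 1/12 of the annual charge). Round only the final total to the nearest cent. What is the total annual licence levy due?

January 1 – April 30, 2009: 4 months at 2.8% → £478,000 × 2.8% × 4/12 = £4,461.3333
May 1 – December 31, 2009: 8 months at 0.65% → £478,000 × 0.65% × 8/12 = £2,071.3333
Total = £6,532.6667

£6,532.67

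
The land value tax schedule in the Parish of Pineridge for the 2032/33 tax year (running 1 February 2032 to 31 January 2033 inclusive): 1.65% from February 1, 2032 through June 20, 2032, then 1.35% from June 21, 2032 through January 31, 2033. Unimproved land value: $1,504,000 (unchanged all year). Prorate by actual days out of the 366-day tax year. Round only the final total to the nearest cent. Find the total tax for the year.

$22,042.23

February 1 – June 20, 2032: 141 days at 1.65% → $1,504,000 × 1.65% × 141/366 = $9,560.2623
June 21, 2032 – January 31, 2033: 225 days at 1.35% → $1,504,000 × 1.35% × 225/366 = $12,481.9672
Total = $22,042.2295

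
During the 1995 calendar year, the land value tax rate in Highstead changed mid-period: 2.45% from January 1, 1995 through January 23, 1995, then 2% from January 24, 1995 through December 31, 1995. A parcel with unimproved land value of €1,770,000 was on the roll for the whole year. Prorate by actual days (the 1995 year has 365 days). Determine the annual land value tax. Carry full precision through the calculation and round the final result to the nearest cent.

€35,901.90

January 1 – January 23, 1995: 23 days at 2.45% → €1,770,000 × 2.45% × 23/365 = €2,732.5890
January 24 – December 31, 1995: 342 days at 2% → €1,770,000 × 2% × 342/365 = €33,169.3151
Total = €35,901.9041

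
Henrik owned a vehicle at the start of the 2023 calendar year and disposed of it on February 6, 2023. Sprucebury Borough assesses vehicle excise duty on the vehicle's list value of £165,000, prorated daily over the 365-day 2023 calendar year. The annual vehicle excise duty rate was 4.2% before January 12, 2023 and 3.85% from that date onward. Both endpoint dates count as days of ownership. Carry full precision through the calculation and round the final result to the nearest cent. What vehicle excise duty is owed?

January 1 – January 11, 2023: 11 days at 4.2% → £165,000 × 4.2% × 11/365 = £208.8493
January 12 – February 6, 2023: 26 days at 3.85% → £165,000 × 3.85% × 26/365 = £452.5068
Total = £661.3562

£661.36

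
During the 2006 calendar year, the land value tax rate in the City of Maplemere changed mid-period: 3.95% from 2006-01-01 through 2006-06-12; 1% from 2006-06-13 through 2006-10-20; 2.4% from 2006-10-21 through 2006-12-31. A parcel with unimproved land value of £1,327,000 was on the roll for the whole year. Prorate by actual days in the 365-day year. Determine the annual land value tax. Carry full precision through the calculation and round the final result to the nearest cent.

£34,416.56

2006-01-01 to 2006-06-12: 163 days at 3.95% → £1,327,000 × 3.95% × 163/365 = £23,407.9164
2006-06-13 to 2006-10-20: 130 days at 1% → £1,327,000 × 1% × 130/365 = £4,726.3014
2006-10-21 to 2006-12-31: 72 days at 2.4% → £1,327,000 × 2.4% × 72/365 = £6,282.3452
Total = £34,416.5630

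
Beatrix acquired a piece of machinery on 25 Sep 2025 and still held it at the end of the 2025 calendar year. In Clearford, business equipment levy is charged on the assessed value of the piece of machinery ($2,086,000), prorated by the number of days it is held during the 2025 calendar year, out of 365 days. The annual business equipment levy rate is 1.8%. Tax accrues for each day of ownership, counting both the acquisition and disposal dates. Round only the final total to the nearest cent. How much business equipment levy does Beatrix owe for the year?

$10,081.38

Days held (25 Sep – 31 Dec 2025): 98 out of 365
Tax = $2,086,000 × 1.8% × 98/365 = $10,081.3808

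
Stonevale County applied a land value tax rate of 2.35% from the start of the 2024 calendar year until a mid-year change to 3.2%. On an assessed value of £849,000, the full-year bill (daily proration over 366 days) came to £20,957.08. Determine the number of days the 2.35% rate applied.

315 days

Let d = days at the first rate; then 366 − d days at the second rate.
£849,000 × [2.35%·d + 3.2%·(366−d)] / 366 = £20,957.08
Solving gives d = 315, so the new rate took effect on November 11, 2024.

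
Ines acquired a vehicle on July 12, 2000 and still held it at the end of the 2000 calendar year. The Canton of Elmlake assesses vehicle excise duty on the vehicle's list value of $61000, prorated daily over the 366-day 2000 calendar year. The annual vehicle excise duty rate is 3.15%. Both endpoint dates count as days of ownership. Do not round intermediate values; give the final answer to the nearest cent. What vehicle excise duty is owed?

Days held (July 12 – December 31, 2000): 173 out of 366
Tax = $61000 × 3.15% × 173/366 = $908.2500

$908.25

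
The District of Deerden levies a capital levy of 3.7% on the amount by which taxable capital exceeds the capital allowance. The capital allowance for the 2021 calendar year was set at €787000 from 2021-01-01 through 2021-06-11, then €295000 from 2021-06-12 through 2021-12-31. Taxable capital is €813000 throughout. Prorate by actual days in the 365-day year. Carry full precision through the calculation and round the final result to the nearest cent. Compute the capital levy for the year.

2021-01-01 to 2021-06-11: 162 days, exemption €787000 → (€813000 − €787000) × 3.7% × 162/365 = €426.9699
2021-06-12 to 2021-12-31: 203 days, exemption €295000 → (€813000 − €295000) × 3.7% × 203/365 = €10659.4466
Total = €11086.4164

€11086.42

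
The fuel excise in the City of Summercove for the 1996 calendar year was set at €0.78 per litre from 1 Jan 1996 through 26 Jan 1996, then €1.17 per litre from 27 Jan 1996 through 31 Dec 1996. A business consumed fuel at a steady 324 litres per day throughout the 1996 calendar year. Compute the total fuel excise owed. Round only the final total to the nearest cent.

1 Jan – 26 Jan 1996: 26 days × 324 litres/day = 8,424 litres at €0.78/litre → €6,570.72
27 Jan – 31 Dec 1996: 340 days × 324 litres/day = 110,160 litres at €1.17/litre → €128,887.20

€135,457.92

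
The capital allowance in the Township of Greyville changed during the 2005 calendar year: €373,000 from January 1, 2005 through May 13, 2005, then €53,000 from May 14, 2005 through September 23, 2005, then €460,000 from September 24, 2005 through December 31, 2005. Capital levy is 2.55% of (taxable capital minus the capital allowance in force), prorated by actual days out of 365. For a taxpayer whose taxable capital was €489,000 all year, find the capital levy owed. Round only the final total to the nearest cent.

January 1 – May 13, 2005: 133 days, exemption €373,000 → (€489,000 − €373,000) × 2.55% × 133/365 = €1,077.8466
May 14 – September 23, 2005: 133 days, exemption €53,000 → (€489,000 − €53,000) × 2.55% × 133/365 = €4,051.2164
September 24 – December 31, 2005: 99 days, exemption €460,000 → (€489,000 − €460,000) × 2.55% × 99/365 = €200.5767
Total = €5,329.6397

€5,329.64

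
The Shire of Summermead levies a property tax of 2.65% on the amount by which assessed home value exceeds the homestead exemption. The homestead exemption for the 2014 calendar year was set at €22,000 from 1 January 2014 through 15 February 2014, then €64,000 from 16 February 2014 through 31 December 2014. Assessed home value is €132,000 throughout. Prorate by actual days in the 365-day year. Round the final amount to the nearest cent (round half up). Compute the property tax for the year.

€1,942.27

1 January – 15 February 2014: 46 days, exemption €22,000 → (€132,000 − €22,000) × 2.65% × 46/365 = €367.3699
16 February – 31 December 2014: 319 days, exemption €64,000 → (€132,000 − €64,000) × 2.65% × 319/365 = €1,574.8986
Total = €1,942.2685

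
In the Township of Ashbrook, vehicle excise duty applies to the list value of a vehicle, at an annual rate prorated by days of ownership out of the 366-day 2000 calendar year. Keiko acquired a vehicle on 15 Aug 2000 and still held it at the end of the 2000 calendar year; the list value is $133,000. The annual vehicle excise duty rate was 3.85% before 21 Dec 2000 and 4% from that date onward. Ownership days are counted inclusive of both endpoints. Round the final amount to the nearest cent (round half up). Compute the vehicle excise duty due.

$1,950.67

15 Aug – 20 Dec 2000: 128 days at 3.85% → $133,000 × 3.85% × 128/366 = $1,790.7760
21 Dec – 31 Dec 2000: 11 days at 4% → $133,000 × 4% × 11/366 = $159.8907
Total = $1,950.6667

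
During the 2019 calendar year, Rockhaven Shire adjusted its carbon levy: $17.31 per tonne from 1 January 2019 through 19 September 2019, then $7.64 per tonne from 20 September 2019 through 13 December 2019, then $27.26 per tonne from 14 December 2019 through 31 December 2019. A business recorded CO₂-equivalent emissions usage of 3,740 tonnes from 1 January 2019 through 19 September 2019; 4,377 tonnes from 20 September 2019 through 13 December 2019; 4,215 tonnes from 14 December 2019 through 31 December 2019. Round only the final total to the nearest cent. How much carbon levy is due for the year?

$213,080.58

1 January – 19 September 2019: 3,740 tonnes at $17.31/tonne → $64,739.40
20 September – 13 December 2019: 4,377 tonnes at $7.64/tonne → $33,440.28
14 December – 31 December 2019: 4,215 tonnes at $27.26/tonne → $114,900.90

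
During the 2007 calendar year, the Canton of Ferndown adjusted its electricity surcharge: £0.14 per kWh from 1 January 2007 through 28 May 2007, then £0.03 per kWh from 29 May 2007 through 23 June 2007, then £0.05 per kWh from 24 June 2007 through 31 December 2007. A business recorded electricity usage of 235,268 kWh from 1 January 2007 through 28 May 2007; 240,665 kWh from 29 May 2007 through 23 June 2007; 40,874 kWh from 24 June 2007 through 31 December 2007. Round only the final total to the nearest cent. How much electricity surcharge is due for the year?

1 January – 28 May 2007: 235,268 kWh at £0.14/kWh → £32937.52
29 May – 23 June 2007: 240,665 kWh at £0.03/kWh → £7219.95
24 June – 31 December 2007: 40,874 kWh at £0.05/kWh → £2043.70

£42201.17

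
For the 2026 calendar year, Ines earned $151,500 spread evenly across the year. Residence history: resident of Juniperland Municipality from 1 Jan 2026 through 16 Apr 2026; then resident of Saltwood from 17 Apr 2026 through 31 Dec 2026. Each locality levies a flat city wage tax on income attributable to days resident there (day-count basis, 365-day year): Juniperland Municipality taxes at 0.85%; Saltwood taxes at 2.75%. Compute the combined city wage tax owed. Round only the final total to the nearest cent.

Juniperland Municipality, 1 Jan – 16 Apr 2026: 106 days → $151,500 × 0.85% × 106/365 = $373.9767
Saltwood, 17 Apr – 31 Dec 2026: 259 days → $151,500 × 2.75% × 259/365 = $2,956.3253
Total = $3,330.3021

$3,330.30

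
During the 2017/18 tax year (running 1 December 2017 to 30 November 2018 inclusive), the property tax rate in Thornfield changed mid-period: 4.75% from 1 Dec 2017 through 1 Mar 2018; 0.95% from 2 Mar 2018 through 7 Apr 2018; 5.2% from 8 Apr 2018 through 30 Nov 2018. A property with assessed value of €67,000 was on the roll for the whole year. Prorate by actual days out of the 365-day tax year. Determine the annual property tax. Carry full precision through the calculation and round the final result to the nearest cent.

€3,120.18

1 Dec 2017 – 1 Mar 2018: 91 days at 4.75% → €67,000 × 4.75% × 91/365 = €793.4452
2 Mar – 7 Apr 2018: 37 days at 0.95% → €67,000 × 0.95% × 37/365 = €64.5219
8 Apr – 30 Nov 2018: 237 days at 5.2% → €67,000 × 5.2% × 237/365 = €2,262.2137
Total = €3,120.1808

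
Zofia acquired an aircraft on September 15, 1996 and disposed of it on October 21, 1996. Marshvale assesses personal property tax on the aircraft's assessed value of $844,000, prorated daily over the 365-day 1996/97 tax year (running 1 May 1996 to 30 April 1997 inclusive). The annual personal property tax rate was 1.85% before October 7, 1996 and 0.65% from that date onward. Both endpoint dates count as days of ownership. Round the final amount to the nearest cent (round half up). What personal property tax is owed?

September 15 – October 6, 1996: 22 days at 1.85% → $844,000 × 1.85% × 22/365 = $941.1178
October 7 – October 21, 1996: 15 days at 0.65% → $844,000 × 0.65% × 15/365 = $225.4521
Total = $1,166.5699

$1,166.57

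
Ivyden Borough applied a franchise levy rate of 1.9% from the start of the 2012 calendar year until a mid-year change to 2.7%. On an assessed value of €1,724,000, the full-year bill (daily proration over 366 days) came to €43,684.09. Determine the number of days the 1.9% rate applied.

76 days

Let d = days at the first rate; then 366 − d days at the second rate.
€1,724,000 × [1.9%·d + 2.7%·(366−d)] / 366 = €43,684.09
Solving gives d = 76, so the new rate took effect on 17 Mar 2012.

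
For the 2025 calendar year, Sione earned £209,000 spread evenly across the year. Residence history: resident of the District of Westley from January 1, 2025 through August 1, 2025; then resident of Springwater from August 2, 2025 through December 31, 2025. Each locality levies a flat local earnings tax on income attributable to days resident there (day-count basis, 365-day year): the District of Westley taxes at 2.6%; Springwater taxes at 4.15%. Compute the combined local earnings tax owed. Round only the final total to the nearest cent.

£6,783.05

The District of Westley, January 1 – August 1, 2025: 213 days → £209,000 × 2.6% × 213/365 = £3,171.0740
Springwater, August 2 – December 31, 2025: 152 days → £209,000 × 4.15% × 152/365 = £3,611.9781
Total = £6,783.0521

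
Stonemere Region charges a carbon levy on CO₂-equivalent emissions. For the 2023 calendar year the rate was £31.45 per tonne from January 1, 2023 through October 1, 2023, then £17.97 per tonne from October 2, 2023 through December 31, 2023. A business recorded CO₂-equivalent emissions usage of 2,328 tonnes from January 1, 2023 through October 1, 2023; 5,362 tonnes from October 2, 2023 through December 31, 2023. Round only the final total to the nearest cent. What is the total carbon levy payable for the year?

January 1 – October 1, 2023: 2,328 tonnes at £31.45/tonne → £73,215.60
October 2 – December 31, 2023: 5,362 tonnes at £17.97/tonne → £96,355.14

£169,570.74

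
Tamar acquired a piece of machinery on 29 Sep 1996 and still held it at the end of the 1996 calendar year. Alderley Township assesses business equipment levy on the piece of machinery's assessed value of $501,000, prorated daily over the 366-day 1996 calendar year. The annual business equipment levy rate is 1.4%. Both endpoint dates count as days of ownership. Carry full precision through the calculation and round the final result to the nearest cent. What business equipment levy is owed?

Days held (29 Sep – 31 Dec 1996): 94 out of 366
Tax = $501,000 × 1.4% × 94/366 = $1,801.4098

$1,801.41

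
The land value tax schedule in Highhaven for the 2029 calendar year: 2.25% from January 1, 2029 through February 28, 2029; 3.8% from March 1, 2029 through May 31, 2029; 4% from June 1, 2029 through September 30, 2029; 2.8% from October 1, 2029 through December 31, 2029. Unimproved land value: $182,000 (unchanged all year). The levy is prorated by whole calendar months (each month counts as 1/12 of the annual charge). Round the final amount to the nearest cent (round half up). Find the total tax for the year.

$6,112.17

January 1 – February 28, 2029: 2 months at 2.25% → $182,000 × 2.25% × 2/12 = $682.5000
March 1 – May 31, 2029: 3 months at 3.8% → $182,000 × 3.8% × 3/12 = $1,729.0000
June 1 – September 30, 2029: 4 months at 4% → $182,000 × 4% × 4/12 = $2,426.6667
October 1 – December 31, 2029: 3 months at 2.8% → $182,000 × 2.8% × 3/12 = $1,274.0000
Total = $6,112.1667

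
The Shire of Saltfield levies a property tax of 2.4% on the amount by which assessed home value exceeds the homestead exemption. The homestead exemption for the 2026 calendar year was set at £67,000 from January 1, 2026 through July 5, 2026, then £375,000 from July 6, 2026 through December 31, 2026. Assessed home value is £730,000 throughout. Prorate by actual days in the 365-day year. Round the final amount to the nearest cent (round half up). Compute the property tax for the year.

January 1 – July 5, 2026: 186 days, exemption £67,000 → (£730,000 − £67,000) × 2.4% × 186/365 = £8,108.5808
July 6 – December 31, 2026: 179 days, exemption £375,000 → (£730,000 − £375,000) × 2.4% × 179/365 = £4,178.3014
Total = £12,286.8822

£12,286.88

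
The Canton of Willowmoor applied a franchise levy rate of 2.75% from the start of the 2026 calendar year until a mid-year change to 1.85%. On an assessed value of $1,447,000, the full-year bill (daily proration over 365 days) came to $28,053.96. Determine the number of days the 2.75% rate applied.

36 days

Let d = days at the first rate; then 365 − d days at the second rate.
$1,447,000 × [2.75%·d + 1.85%·(365−d)] / 365 = $28,053.96
Solving gives d = 36, so the new rate took effect on 6 Feb 2026.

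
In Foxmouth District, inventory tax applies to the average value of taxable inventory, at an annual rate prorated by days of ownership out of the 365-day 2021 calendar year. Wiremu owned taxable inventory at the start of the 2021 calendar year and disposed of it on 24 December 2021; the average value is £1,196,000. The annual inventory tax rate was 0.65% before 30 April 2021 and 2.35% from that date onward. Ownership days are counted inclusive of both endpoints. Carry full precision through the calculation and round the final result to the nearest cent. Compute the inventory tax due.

£20,938.19

1 January – 29 April 2021: 119 days at 0.65% → £1,196,000 × 0.65% × 119/365 = £2,534.5370
30 April – 24 December 2021: 239 days at 2.35% → £1,196,000 × 2.35% × 239/365 = £18,403.6548
Total = £20,938.1918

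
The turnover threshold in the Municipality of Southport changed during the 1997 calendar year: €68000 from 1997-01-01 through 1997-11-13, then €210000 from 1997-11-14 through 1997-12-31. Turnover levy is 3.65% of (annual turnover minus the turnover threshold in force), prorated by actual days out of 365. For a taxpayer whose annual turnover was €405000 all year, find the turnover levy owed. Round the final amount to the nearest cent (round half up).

€11618.90

1997-01-01 to 1997-11-13: 317 days, exemption €68000 → (€405000 − €68000) × 3.65% × 317/365 = €10682.9000
1997-11-14 to 1997-12-31: 48 days, exemption €210000 → (€405000 − €210000) × 3.65% × 48/365 = €936.0000
Total = €11618.9000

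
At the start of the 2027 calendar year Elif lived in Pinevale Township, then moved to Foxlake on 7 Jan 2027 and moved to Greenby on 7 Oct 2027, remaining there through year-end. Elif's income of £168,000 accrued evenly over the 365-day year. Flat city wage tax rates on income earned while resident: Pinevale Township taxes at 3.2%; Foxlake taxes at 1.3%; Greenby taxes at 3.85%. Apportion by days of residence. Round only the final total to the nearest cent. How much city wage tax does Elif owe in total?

Pinevale Township, 1 Jan – 6 Jan 2027: 6 days → £168,000 × 3.2% × 6/365 = £88.3726
Foxlake, 7 Jan – 6 Oct 2027: 273 days → £168,000 × 1.3% × 273/365 = £1,633.5123
Greenby, 7 Oct – 31 Dec 2027: 86 days → £168,000 × 3.85% × 86/365 = £1,523.9671
Total = £3,245.8521

£3,245.85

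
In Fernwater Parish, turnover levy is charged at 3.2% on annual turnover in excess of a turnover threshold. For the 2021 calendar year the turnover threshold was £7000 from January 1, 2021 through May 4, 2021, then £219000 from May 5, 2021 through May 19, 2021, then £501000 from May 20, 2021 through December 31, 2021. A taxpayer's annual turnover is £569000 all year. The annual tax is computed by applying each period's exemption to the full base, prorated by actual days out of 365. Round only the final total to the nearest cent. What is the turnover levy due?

January 1 – May 4, 2021: 124 days, exemption £7000 → (£569000 − £7000) × 3.2% × 124/365 = £6109.6329
May 5 – May 19, 2021: 15 days, exemption £219000 → (£569000 − £219000) × 3.2% × 15/365 = £460.2740
May 20 – December 31, 2021: 226 days, exemption £501000 → (£569000 − £501000) × 3.2% × 226/365 = £1347.3315
Total = £7917.2384

£7917.24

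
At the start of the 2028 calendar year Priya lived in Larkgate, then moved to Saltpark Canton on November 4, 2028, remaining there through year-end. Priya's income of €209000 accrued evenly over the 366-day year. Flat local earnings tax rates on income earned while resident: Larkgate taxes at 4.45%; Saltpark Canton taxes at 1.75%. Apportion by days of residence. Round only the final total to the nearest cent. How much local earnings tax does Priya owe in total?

€8406.25

Larkgate, January 1 – November 3, 2028: 308 days → €209000 × 4.45% × 308/366 = €7826.6503
Saltpark Canton, November 4 – December 31, 2028: 58 days → €209000 × 1.75% × 58/366 = €579.6038
Total = €8406.2541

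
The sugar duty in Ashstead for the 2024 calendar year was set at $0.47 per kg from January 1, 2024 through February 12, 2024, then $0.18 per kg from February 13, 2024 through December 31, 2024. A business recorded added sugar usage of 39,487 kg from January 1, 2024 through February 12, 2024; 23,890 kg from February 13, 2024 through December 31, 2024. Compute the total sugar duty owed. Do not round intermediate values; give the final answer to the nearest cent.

January 1 – February 12, 2024: 39,487 kg at $0.47/kg → $18,558.89
February 13 – December 31, 2024: 23,890 kg at $0.18/kg → $4,300.20

$22,859.09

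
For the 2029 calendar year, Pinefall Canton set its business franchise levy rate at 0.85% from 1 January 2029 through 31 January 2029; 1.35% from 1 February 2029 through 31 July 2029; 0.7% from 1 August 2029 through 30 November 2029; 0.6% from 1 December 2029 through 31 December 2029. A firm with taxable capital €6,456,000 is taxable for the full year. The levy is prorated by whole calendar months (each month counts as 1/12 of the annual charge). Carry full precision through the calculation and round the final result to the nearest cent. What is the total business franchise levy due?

€66,443.00

1 January – 31 January 2029: 1 month at 0.85% → €6,456,000 × 0.85% × 1/12 = €4,573.0000
1 February – 31 July 2029: 6 months at 1.35% → €6,456,000 × 1.35% × 6/12 = €43,578.0000
1 August – 30 November 2029: 4 months at 0.7% → €6,456,000 × 0.7% × 4/12 = €15,064.0000
1 December – 31 December 2029: 1 month at 0.6% → €6,456,000 × 0.6% × 1/12 = €3,228.0000
Total = €66,443.0000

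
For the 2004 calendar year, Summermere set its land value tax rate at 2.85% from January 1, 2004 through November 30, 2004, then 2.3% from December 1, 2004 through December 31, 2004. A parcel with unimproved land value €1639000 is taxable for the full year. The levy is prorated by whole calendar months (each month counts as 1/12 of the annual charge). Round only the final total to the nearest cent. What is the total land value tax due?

January 1 – November 30, 2004: 11 months at 2.85% → €1639000 × 2.85% × 11/12 = €42818.8750
December 1 – December 31, 2004: 1 month at 2.3% → €1639000 × 2.3% × 1/12 = €3141.4167
Total = €45960.2917

€45960.29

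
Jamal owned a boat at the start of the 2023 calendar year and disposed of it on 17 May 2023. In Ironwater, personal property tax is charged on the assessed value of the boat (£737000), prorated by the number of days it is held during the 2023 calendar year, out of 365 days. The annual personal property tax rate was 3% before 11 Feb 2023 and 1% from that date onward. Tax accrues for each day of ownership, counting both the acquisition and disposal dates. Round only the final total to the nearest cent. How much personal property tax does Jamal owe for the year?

1 Jan – 10 Feb 2023: 41 days at 3% → £737000 × 3% × 41/365 = £2483.5890
11 Feb – 17 May 2023: 96 days at 1% → £737000 × 1% × 96/365 = £1938.4110
Total = £4422.0000

£4422.00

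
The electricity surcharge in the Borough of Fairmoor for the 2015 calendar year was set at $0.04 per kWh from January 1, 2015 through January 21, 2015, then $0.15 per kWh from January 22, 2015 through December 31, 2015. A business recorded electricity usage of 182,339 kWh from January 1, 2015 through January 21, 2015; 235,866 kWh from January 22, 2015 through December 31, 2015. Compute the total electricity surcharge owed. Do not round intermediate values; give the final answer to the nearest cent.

January 1 – January 21, 2015: 182,339 kWh at $0.04/kWh → $7,293.56
January 22 – December 31, 2015: 235,866 kWh at $0.15/kWh → $35,379.90

$42,673.46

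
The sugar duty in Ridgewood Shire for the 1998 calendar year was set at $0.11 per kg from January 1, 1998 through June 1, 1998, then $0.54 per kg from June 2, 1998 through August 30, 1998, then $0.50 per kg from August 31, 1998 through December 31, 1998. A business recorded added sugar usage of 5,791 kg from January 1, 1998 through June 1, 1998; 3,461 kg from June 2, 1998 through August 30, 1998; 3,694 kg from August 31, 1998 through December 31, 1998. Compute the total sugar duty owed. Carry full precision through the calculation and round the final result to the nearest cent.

$4,352.95

January 1 – June 1, 1998: 5,791 kg at $0.11/kg → $637.01
June 2 – August 30, 1998: 3,461 kg at $0.54/kg → $1,868.94
August 31 – December 31, 1998: 3,694 kg at $0.50/kg → $1,847.00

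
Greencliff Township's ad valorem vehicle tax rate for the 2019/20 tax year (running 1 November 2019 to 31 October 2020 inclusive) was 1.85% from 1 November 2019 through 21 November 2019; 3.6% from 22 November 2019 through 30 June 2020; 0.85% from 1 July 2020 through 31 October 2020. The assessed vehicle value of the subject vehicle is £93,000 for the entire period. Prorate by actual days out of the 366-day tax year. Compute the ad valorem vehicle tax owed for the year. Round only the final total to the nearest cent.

1 November – 21 November 2019: 21 days at 1.85% → £93,000 × 1.85% × 21/366 = £98.7172
22 November 2019 – 30 June 2020: 222 days at 3.6% → £93,000 × 3.6% × 222/366 = £2,030.7541
1 July – 31 October 2020: 123 days at 0.85% → £93,000 × 0.85% × 123/366 = £265.6598
Total = £2,395.1311

£2,395.13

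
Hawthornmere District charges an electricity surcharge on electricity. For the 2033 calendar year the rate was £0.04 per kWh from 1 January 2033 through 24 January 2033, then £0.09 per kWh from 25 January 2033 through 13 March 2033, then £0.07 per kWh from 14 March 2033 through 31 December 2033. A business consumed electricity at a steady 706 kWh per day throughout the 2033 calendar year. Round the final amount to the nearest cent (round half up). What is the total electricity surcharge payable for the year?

£18,207.74

1 January – 24 January 2033: 24 days × 706 kWh/day = 16,944 kWh at £0.04/kWh → £677.76
25 January – 13 March 2033: 48 days × 706 kWh/day = 33,888 kWh at £0.09/kWh → £3,049.92
14 March – 31 December 2033: 293 days × 706 kWh/day = 206,858 kWh at £0.07/kWh → £14,480.06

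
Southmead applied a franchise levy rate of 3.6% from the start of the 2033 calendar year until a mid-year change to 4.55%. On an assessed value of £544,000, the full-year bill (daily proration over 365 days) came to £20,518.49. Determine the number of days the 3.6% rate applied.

299 days

Let d = days at the first rate; then 365 − d days at the second rate.
£544,000 × [3.6%·d + 4.55%·(365−d)] / 365 = £20,518.49
Solving gives d = 299, so the new rate took effect on 27 October 2033.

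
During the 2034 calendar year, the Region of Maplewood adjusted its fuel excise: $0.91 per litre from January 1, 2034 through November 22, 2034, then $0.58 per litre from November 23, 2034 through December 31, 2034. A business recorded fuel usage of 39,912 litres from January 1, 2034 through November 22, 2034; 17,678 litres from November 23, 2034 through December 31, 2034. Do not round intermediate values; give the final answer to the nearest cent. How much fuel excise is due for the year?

January 1 – November 22, 2034: 39,912 litres at $0.91/litre → $36319.92
November 23 – December 31, 2034: 17,678 litres at $0.58/litre → $10253.24

$46573.16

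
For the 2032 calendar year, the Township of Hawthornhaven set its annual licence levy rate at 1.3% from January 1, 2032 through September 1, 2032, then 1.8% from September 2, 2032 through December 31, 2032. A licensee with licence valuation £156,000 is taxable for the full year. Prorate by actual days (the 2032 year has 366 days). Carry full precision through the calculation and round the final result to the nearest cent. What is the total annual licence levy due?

January 1 – September 1, 2032: 245 days at 1.3% → £156,000 × 1.3% × 245/366 = £1,357.5410
September 2 – December 31, 2032: 121 days at 1.8% → £156,000 × 1.8% × 121/366 = £928.3279
Total = £2,285.8689

£2,285.87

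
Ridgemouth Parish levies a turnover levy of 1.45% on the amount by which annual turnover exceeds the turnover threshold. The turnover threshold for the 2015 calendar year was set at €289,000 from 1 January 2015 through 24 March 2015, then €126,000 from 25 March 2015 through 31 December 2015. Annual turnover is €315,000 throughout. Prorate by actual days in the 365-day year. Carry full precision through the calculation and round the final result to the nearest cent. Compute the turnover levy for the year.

€2,203.05

1 January – 24 March 2015: 83 days, exemption €289,000 → (€315,000 − €289,000) × 1.45% × 83/365 = €85.7288
25 March – 31 December 2015: 282 days, exemption €126,000 → (€315,000 − €126,000) × 1.45% × 282/365 = €2,117.3178
Total = €2,203.0466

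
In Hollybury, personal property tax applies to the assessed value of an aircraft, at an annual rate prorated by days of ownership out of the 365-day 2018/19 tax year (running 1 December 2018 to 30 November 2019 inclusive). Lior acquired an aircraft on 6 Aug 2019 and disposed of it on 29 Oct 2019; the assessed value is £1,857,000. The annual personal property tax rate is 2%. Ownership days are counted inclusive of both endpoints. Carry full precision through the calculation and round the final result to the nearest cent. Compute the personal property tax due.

£8,649.04

Days held (6 Aug – 29 Oct 2019): 85 out of 365
Tax = £1,857,000 × 2% × 85/365 = £8,649.0411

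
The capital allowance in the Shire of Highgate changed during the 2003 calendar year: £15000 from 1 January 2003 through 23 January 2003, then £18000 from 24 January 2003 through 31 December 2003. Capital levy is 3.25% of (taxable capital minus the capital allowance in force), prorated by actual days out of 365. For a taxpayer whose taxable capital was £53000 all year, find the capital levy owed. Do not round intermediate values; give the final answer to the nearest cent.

£1143.64

1 January – 23 January 2003: 23 days, exemption £15000 → (£53000 − £15000) × 3.25% × 23/365 = £77.8219
24 January – 31 December 2003: 342 days, exemption £18000 → (£53000 − £18000) × 3.25% × 342/365 = £1065.8219
Total = £1143.6438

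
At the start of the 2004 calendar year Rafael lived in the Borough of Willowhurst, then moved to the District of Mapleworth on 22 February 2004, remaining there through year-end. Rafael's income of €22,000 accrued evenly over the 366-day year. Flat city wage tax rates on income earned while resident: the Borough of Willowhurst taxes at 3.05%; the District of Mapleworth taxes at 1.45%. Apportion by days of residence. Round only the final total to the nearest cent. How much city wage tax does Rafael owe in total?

€369.01

The Borough of Willowhurst, 1 January – 21 February 2004: 52 days → €22,000 × 3.05% × 52/366 = €95.3333
The District of Mapleworth, 22 February – 31 December 2004: 314 days → €22,000 × 1.45% × 314/366 = €273.6776
Total = €369.0109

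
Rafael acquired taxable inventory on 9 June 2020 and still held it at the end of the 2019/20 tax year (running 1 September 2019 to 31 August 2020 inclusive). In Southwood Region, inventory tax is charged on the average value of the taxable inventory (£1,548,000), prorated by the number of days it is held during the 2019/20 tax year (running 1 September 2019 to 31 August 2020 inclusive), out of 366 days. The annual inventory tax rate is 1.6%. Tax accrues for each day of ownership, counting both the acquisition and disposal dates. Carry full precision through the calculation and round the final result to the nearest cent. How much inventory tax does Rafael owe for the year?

£5,684.46

Days held (9 June – 31 August 2020): 84 out of 366
Tax = £1,548,000 × 1.6% × 84/366 = £5,684.4590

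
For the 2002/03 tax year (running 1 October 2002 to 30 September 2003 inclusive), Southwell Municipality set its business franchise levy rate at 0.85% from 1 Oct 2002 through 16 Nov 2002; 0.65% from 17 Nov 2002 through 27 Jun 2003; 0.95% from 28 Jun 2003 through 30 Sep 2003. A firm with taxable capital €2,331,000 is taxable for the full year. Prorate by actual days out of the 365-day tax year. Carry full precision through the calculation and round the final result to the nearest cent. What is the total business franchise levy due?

€17,571.91

1 Oct – 16 Nov 2002: 47 days at 0.85% → €2,331,000 × 0.85% × 47/365 = €2,551.3274
17 Nov 2002 – 27 Jun 2003: 223 days at 0.65% → €2,331,000 × 0.65% × 223/365 = €9,256.9438
28 Jun – 30 Sep 2003: 95 days at 0.95% → €2,331,000 × 0.95% × 95/365 = €5,763.6370
Total = €17,571.9082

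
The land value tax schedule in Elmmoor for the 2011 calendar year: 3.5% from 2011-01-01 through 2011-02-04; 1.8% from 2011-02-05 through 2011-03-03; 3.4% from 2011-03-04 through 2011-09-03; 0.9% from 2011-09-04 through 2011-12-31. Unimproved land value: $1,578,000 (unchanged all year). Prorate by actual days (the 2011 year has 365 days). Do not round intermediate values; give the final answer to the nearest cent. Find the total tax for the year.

2011-01-01 to 2011-02-04: 35 days at 3.5% → $1,578,000 × 3.5% × 35/365 = $5,296.0274
2011-02-05 to 2011-03-03: 27 days at 1.8% → $1,578,000 × 1.8% × 27/365 = $2,101.1178
2011-03-04 to 2011-09-03: 184 days at 3.4% → $1,578,000 × 3.4% × 184/365 = $27,046.4877
2011-09-04 to 2011-12-31: 119 days at 0.9% → $1,578,000 × 0.9% × 119/365 = $4,630.2411
Total = $39,073.8740

$39,073.87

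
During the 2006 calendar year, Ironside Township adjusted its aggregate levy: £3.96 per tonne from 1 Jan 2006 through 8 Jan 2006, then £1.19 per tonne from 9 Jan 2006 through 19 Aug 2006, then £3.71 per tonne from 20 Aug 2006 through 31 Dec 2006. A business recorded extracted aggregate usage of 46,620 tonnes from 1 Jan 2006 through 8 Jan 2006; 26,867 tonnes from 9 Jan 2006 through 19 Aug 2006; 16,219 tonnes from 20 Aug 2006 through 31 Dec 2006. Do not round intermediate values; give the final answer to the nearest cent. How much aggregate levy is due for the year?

1 Jan – 8 Jan 2006: 46,620 tonnes at £3.96/tonne → £184,615.20
9 Jan – 19 Aug 2006: 26,867 tonnes at £1.19/tonne → £31,971.73
20 Aug – 31 Dec 2006: 16,219 tonnes at £3.71/tonne → £60,172.49

£276,759.42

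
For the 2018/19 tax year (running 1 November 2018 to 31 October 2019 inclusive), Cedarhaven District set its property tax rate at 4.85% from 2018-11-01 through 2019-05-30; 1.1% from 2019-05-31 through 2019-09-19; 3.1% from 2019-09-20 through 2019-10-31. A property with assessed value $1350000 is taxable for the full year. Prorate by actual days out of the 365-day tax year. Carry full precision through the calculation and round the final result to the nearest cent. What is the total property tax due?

$47222.26

2018-11-01 to 2019-05-30: 211 days at 4.85% → $1350000 × 4.85% × 211/365 = $37849.9315
2019-05-31 to 2019-09-19: 112 days at 1.1% → $1350000 × 1.1% × 112/365 = $4556.7123
2019-09-20 to 2019-10-31: 42 days at 3.1% → $1350000 × 3.1% × 42/365 = $4815.6164
Total = $47222.2603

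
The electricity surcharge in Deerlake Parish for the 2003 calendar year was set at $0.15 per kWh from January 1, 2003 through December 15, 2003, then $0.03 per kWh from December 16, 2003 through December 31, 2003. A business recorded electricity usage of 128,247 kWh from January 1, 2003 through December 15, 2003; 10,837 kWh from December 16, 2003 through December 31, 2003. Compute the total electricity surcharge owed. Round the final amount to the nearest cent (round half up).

$19562.16

January 1 – December 15, 2003: 128,247 kWh at $0.15/kWh → $19237.05
December 16 – December 31, 2003: 10,837 kWh at $0.03/kWh → $325.11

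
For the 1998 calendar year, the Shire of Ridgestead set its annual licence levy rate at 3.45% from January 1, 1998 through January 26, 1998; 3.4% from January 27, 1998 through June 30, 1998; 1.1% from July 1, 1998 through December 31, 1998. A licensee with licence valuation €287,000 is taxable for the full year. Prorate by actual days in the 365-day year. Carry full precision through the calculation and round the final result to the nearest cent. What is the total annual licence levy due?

January 1 – January 26, 1998: 26 days at 3.45% → €287,000 × 3.45% × 26/365 = €705.3123
January 27 – June 30, 1998: 155 days at 3.4% → €287,000 × 3.4% × 155/365 = €4,143.8082
July 1 – December 31, 1998: 184 days at 1.1% → €287,000 × 1.1% × 184/365 = €1,591.4740
Total = €6,440.5945

€6,440.59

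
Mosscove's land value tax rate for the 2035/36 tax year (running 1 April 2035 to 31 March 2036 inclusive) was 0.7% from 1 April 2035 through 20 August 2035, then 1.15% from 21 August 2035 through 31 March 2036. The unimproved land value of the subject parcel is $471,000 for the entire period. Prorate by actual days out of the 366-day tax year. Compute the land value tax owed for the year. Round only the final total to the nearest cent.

1 April – 20 August 2035: 142 days at 0.7% → $471,000 × 0.7% × 142/366 = $1,279.1639
21 August 2035 – 31 March 2036: 224 days at 1.15% → $471,000 × 1.15% × 224/366 = $3,315.0164
Total = $4,594.1803

$4,594.18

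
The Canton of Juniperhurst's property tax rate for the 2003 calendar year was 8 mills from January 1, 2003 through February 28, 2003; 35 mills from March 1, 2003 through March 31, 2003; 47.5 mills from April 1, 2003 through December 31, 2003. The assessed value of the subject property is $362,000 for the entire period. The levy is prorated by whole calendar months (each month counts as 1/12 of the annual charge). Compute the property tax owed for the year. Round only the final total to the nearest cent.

$14,434.75

January 1 – February 28, 2003: 2 months at 8 mills → $362,000 × 0.8% × 2/12 = $482.6667
March 1 – March 31, 2003: 1 month at 35 mills → $362,000 × 3.5% × 1/12 = $1,055.8333
April 1 – December 31, 2003: 9 months at 47.5 mills → $362,000 × 4.75% × 9/12 = $12,896.2500
Total = $14,434.7500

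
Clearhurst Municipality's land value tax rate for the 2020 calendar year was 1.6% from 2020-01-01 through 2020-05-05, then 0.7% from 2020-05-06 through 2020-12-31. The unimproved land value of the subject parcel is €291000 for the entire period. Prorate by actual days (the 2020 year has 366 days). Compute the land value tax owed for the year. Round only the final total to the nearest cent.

€2938.62

2020-01-01 to 2020-05-05: 126 days at 1.6% → €291000 × 1.6% × 126/366 = €1602.8852
2020-05-06 to 2020-12-31: 240 days at 0.7% → €291000 × 0.7% × 240/366 = €1335.7377
Total = €2938.6230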